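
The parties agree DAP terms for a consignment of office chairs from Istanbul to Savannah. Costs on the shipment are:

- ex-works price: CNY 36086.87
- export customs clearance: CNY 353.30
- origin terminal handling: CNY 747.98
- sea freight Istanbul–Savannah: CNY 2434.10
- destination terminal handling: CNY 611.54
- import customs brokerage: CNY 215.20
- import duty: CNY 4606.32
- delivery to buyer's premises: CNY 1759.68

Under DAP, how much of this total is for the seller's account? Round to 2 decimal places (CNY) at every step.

DAP: the seller bears all costs to the named destination except import duty and clearance.
Seller's account: goods 36086.87 + export clearance 353.30 + origin terminal 747.98 + freight 2434.10 + destination terminal 611.54 + delivery 1759.68 = 41993.47
Buyer's account: brokerage 215.20 + duty 4606.32 = 4821.52

Seller's account: CNY 41993.47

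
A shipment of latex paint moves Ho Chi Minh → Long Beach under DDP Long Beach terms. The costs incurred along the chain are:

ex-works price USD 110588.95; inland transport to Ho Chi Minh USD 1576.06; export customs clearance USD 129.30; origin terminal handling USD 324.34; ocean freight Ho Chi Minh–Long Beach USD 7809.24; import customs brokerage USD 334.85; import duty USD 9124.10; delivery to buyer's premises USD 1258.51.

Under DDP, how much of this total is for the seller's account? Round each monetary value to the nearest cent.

Seller's account: USD 131145.35

DDP: the seller bears all costs including import duty.
Seller's account: goods 110588.95 + inland to port 1576.06 + export clearance 129.30 + origin terminal 324.34 + freight 7809.24 + brokerage 334.85 + duty 9124.10 + delivery 1258.51 = 131145.35
Buyer's account: 0.00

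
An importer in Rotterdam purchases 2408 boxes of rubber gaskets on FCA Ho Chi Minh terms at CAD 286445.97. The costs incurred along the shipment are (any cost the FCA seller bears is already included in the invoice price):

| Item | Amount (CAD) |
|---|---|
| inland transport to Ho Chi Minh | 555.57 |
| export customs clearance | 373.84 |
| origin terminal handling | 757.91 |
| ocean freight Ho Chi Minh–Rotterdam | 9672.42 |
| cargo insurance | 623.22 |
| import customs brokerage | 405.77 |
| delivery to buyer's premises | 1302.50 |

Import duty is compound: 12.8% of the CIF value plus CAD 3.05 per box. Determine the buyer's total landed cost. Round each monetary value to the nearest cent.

FCA: the seller delivers export-cleared goods to the carrier; the buyer bears costs from that point.
Already in the invoice (seller's account under FCA): inland to port, export clearance — exclude.
CIF value = FCA price + origin terminal + freight + insurance = 286445.97 + 757.91 + 9672.42 + 623.22 = 297499.52
Ad valorem component: 297499.52 × 12.8% = 38079.94
Specific component: 2408 × 3.05 = 7344.40
Import duty = 38079.94 + 7344.40 = 45424.34
Buyer bears: origin terminal 757.91 + freight 9672.42 + insurance 623.22 + brokerage 405.77 + delivery 1302.50 + duty 45424.34 = 58186.16
Landed cost = invoice 286445.97 + 58186.16 = 344632.13

Total landed cost: CAD 344632.13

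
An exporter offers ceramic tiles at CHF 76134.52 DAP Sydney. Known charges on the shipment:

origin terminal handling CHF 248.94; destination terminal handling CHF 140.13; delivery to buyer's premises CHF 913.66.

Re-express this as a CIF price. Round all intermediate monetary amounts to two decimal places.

CIF price: CHF 75080.73

Not relevant to the conversion: origin terminal — on the seller under both DAP and CIF; already in the DAP price and stays in the CIF price.
From DAP to CIF, the seller no longer bears: destination terminal, delivery.
CIF price = 76134.52 − 140.13 − 913.66 = 75080.73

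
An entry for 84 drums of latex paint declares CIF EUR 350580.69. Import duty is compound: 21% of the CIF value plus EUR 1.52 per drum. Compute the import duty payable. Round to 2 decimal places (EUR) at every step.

Import duty: EUR 73749.62

Ad valorem component: 350580.69 × 21% = 73621.94
Specific component: 84 × 1.52 = 127.68
Import duty = 73621.94 + 127.68 = 73749.62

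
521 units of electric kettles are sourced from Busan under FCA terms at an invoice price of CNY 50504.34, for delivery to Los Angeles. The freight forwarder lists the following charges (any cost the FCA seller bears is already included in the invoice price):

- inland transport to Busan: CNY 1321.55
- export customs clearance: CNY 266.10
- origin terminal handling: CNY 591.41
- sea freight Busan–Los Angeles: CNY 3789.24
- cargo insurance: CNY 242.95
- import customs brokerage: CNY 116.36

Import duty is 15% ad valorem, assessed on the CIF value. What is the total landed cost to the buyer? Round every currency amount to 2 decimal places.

Total landed cost: CNY 63513.49

FCA: the seller delivers export-cleared goods to the carrier; the buyer bears costs from that point.
Already in the invoice (seller's account under FCA): inland to port, export clearance — exclude.
CIF value = FCA price + origin terminal + freight + insurance = 50504.34 + 591.41 + 3789.24 + 242.95 = 55127.94
Import duty = 55127.94 × 15% = 8269.19
Buyer bears: origin terminal 591.41 + freight 3789.24 + insurance 242.95 + brokerage 116.36 + duty 8269.19 = 13009.15
Landed cost = invoice 50504.34 + 13009.15 = 63513.49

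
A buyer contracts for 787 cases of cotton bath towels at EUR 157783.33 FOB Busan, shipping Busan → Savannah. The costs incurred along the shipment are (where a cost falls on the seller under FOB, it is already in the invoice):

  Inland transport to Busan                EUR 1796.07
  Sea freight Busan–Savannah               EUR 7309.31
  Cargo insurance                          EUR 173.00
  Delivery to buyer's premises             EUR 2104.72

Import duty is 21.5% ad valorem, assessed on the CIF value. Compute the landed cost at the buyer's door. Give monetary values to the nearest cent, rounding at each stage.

FOB: the seller bears costs until goods are on board at the origin port; the buyer bears freight, insurance and all costs thereafter.
Already in the invoice (seller's account under FOB): inland to port — exclude.
CIF value = FOB price + freight + insurance = 157783.33 + 7309.31 + 173.00 = 165265.64
Import duty = 165265.64 × 21.5% = 35532.11
Buyer bears: freight 7309.31 + insurance 173.00 + delivery 2104.72 + duty 35532.11 = 45119.14
Landed cost = invoice 157783.33 + 45119.14 = 202902.47

Total landed cost: EUR 202902.47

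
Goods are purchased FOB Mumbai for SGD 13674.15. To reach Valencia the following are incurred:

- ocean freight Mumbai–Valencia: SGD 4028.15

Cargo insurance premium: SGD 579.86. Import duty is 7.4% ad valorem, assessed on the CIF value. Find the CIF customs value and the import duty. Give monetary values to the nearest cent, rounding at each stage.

CIF value: SGD 18282.16; import duty: SGD 1352.88

CIF = FOB price + freight + insurance
CIF = 13674.15 + 4028.15 + 579.86 = 18282.16
Import duty = 18282.16 × 7.4% = 1352.88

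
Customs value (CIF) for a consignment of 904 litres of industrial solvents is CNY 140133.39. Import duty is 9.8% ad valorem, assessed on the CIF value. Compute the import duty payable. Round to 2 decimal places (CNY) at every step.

Import duty: CNY 13733.07

Import duty = 140133.39 × 9.8% = 13733.07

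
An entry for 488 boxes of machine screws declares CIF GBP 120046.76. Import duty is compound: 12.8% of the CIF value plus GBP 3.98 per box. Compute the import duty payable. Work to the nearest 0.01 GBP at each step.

Import duty: GBP 17308.23

Ad valorem component: 120046.76 × 12.8% = 15365.99
Specific component: 488 × 3.98 = 1942.24
Import duty = 15365.99 + 1942.24 = 17308.23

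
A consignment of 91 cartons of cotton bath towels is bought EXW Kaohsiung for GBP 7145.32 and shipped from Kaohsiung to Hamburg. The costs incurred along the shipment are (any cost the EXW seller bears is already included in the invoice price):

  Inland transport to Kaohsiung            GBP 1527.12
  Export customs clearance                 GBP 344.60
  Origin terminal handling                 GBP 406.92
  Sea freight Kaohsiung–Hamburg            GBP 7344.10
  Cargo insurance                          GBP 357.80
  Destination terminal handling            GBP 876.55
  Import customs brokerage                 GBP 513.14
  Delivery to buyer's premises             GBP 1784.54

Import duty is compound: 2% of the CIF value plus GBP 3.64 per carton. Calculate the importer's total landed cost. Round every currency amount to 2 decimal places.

EXW: the seller makes goods available at their premises; the buyer bears all onward costs.
CIF value = EXW price + inland to port + export clearance + origin terminal + freight + insurance = 7145.32 + 1527.12 + 344.60 + 406.92 + 7344.10 + 357.80 = 17125.86
Ad valorem component: 17125.86 × 2% = 342.52
Specific component: 91 × 3.64 = 331.24
Import duty = 342.52 + 331.24 = 673.76
Buyer bears: inland to port 1527.12 + export clearance 344.60 + origin terminal 406.92 + freight 7344.10 + insurance 357.80 + destination terminal 876.55 + brokerage 513.14 + delivery 1784.54 + duty 673.76 = 13828.53
Landed cost = invoice 7145.32 + 13828.53 = 20973.85

Total landed cost: GBP 20973.85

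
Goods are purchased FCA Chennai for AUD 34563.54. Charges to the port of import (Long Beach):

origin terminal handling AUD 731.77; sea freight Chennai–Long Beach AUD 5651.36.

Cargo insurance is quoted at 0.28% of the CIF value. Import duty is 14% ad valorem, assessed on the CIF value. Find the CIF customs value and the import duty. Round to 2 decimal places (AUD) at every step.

CIF value: AUD 41061.64; import duty: AUD 5748.63

Let C be the CIF value. C = FCA price + pre-shipment costs + freight + 0.28% × C
C − 0.28% × C = 34563.54 + 731.77 + 5651.36
0.9972 × C = 40946.67
C = 40946.67 / 0.9972 = 41061.64
Insurance premium = 0.28% × 41061.64 = 114.97
Import duty = 41061.64 × 14% = 5748.63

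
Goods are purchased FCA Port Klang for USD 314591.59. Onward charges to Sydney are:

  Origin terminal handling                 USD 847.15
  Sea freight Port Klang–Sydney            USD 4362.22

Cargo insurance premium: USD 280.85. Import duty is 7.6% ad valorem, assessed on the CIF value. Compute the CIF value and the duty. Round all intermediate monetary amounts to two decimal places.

CIF = FCA price + pre-shipment costs + freight + insurance
CIF = 314591.59 + 847.15 + 4362.22 + 280.85 = 320081.81
Import duty = 320081.81 × 7.6% = 24326.22

CIF value: USD 320081.81; import duty: USD 24326.22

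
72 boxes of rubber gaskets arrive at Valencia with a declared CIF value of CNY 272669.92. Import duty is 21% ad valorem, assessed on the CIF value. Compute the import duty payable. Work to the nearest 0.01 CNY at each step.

Import duty = 272669.92 × 21% = 57260.68

Import duty: CNY 57260.68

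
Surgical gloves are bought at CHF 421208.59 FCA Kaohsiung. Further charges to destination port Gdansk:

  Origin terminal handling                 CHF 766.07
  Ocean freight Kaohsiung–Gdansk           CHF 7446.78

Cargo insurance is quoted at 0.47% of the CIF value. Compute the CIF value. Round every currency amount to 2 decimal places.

Let C be the CIF value. C = FCA price + pre-shipment costs + freight + 0.47% × C
C − 0.47% × C = 421208.59 + 766.07 + 7446.78
0.9953 × C = 429421.44
C = 429421.44 / 0.9953 = 431449.25
Insurance premium = 0.47% × 431449.25 = 2027.81

CIF value: CHF 431449.25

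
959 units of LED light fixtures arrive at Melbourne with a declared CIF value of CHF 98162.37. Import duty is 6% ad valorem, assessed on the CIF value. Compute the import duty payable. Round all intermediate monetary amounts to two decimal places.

Import duty = 98162.37 × 6% = 5889.74

Import duty: CHF 5889.74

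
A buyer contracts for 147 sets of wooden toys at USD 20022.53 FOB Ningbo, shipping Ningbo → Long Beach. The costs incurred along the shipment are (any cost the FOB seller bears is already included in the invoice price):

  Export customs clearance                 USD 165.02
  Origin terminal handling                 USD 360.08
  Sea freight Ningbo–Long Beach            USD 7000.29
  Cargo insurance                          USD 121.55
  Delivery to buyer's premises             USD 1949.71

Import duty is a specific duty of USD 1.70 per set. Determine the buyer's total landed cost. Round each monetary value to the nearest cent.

FOB: the seller bears costs until goods are on board at the origin port; the buyer bears freight, insurance and all costs thereafter.
Already in the invoice (seller's account under FOB): export clearance, origin terminal — exclude.
CIF value = FOB price + freight + insurance = 20022.53 + 7000.29 + 121.55 = 27144.37
Import duty = 147 × 1.70 = 249.90
Buyer bears: freight 7000.29 + insurance 121.55 + delivery 1949.71 + duty 249.90 = 9321.45
Landed cost = invoice 20022.53 + 9321.45 = 29343.98

Total landed cost: USD 29343.98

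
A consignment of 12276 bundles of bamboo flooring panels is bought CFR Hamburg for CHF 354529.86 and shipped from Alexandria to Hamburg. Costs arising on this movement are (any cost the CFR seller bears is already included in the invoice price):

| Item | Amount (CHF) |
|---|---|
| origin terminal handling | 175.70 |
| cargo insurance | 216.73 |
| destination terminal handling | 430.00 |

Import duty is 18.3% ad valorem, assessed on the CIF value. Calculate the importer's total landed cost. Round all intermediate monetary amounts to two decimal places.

Total landed cost: CHF 420095.22

CFR: the seller pays costs through ocean freight to the destination port, but not insurance.
Already in the invoice (seller's account under CFR): origin terminal — exclude.
CIF value = CFR price + insurance = 354529.86 + 216.73 = 354746.59
Import duty = 354746.59 × 18.3% = 64918.63
Buyer bears: insurance 216.73 + destination terminal 430.00 + duty 64918.63 = 65565.36
Landed cost = invoice 354529.86 + 65565.36 = 420095.22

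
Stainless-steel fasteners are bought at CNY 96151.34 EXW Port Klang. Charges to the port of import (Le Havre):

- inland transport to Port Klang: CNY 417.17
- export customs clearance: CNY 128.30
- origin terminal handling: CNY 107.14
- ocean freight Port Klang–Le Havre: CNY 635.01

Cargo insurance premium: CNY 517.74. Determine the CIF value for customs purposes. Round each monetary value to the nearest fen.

CIF value: CNY 97956.70

CIF = EXW price + pre-shipment costs + freight + insurance
CIF = 96151.34 + 417.17 + 128.30 + 107.14 + 635.01 + 517.74 = 97956.70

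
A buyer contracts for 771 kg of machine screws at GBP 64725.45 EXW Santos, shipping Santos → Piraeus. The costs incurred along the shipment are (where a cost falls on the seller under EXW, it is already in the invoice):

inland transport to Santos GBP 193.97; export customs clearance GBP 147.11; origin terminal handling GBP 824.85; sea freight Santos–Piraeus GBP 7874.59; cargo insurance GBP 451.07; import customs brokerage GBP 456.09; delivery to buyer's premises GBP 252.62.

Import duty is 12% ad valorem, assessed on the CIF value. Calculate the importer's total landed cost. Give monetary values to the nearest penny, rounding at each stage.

EXW: the seller makes goods available at their premises; the buyer bears all onward costs.
CIF value = EXW price + inland to port + export clearance + origin terminal + freight + insurance = 64725.45 + 193.97 + 147.11 + 824.85 + 7874.59 + 451.07 = 74217.04
Import duty = 74217.04 × 12% = 8906.04
Buyer bears: inland to port 193.97 + export clearance 147.11 + origin terminal 824.85 + freight 7874.59 + insurance 451.07 + brokerage 456.09 + delivery 252.62 + duty 8906.04 = 19106.34
Landed cost = invoice 64725.45 + 19106.34 = 83831.79

Total landed cost: GBP 83831.79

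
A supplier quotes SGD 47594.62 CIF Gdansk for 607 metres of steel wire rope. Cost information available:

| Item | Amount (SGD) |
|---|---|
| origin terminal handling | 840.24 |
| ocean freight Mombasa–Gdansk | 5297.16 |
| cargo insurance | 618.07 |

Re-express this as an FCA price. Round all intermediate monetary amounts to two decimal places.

FCA price: SGD 40839.15

From CIF to FCA, the seller no longer bears: origin terminal, freight, insurance.
FCA price = 47594.62 − 840.24 − 5297.16 − 618.07 = 40839.15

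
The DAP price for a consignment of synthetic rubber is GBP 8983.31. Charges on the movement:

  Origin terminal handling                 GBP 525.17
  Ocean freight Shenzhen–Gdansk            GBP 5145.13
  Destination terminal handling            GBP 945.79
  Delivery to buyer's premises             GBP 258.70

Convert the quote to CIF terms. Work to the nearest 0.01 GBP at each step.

Not relevant to the conversion: origin terminal, freight — on the seller under both DAP and CIF; already in the DAP price and stays in the CIF price.
From DAP to CIF, the seller no longer bears: destination terminal, delivery.
CIF price = 8983.31 − 945.79 − 258.70 = 7778.82

CIF price: GBP 7778.82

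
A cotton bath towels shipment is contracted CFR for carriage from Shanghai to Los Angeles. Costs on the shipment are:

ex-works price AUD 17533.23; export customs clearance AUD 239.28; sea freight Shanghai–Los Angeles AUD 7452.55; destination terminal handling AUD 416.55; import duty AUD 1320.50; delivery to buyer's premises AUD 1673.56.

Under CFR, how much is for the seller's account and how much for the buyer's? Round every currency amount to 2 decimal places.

CFR: the seller pays costs through ocean freight to the destination port, but not insurance.
Seller's account: goods 17533.23 + export clearance 239.28 + freight 7452.55 = 25225.06
Buyer's account: destination terminal 416.55 + duty 1320.50 + delivery 1673.56 = 3410.61

Seller: AUD 25225.06; buyer: AUD 3410.61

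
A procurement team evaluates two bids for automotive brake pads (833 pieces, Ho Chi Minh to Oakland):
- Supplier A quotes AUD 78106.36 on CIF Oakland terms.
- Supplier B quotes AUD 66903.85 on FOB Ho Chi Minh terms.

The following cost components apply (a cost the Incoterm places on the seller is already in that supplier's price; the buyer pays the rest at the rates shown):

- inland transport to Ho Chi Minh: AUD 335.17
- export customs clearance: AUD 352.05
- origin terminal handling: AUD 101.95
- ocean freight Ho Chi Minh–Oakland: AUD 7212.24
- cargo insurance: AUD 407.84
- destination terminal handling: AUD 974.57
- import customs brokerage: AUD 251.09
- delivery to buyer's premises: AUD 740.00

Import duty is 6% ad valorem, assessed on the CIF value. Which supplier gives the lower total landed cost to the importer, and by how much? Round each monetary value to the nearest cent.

Supplier A (CIF):
The CIF price already equals the CIF value: 78106.36
Import duty = 78106.36 × 6% = 4686.38
Buyer bears (A): 974.57 + 251.09 + 740.00 = 1965.66
Landed cost (A) = invoice 78106.36 + 1965.66 + duty 4686.38 = 84758.40
Supplier B (FOB):
CIF value = FOB price + freight + insurance = 66903.85 + 7212.24 + 407.84 = 74523.93
Import duty = 74523.93 × 6% = 4471.44
Buyer bears (B): 7212.24 + 407.84 + 974.57 + 251.09 + 740.00 = 9585.74
Landed cost (B) = invoice 66903.85 + 9585.74 + duty 4471.44 = 80961.03
Difference = |84758.40 − 80961.03| = 3797.37

Supplier B is cheaper by AUD 3797.37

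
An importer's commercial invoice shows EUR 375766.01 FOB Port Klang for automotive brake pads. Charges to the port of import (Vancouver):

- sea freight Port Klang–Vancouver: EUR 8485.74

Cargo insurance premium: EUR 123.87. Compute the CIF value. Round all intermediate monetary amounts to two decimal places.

CIF value: EUR 384375.62

CIF = FOB price + freight + insurance
CIF = 375766.01 + 8485.74 + 123.87 = 384375.62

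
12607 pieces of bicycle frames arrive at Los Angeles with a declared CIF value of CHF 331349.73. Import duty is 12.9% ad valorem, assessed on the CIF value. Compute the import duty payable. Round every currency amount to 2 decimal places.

Import duty: CHF 42744.12

Import duty = 331349.73 × 12.9% = 42744.12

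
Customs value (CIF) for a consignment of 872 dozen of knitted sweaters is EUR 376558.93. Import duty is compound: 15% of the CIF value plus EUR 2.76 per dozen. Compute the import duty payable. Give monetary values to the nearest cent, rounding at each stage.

Ad valorem component: 376558.93 × 15% = 56483.84
Specific component: 872 × 2.76 = 2406.72
Import duty = 56483.84 + 2406.72 = 58890.56

Import duty: EUR 58890.56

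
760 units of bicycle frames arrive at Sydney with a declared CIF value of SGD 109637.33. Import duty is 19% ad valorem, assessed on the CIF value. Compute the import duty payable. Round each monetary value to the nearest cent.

Import duty = 109637.33 × 19% = 20831.09

Import duty: SGD 20831.09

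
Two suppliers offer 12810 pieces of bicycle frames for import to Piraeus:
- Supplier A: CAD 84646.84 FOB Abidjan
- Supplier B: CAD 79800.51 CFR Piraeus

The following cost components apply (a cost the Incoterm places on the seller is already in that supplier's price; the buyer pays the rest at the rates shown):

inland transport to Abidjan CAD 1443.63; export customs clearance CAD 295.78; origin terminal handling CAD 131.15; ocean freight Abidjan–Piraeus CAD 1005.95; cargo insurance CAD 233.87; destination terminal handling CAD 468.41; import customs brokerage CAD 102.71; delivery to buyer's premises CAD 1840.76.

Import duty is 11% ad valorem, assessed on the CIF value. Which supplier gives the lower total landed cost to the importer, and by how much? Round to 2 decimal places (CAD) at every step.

Supplier A (FOB):
CIF value = FOB price + freight + insurance = 84646.84 + 1005.95 + 233.87 = 85886.66
Import duty = 85886.66 × 11% = 9447.53
Buyer bears (A): 1005.95 + 233.87 + 468.41 + 102.71 + 1840.76 = 3651.70
Landed cost (A) = invoice 84646.84 + 3651.70 + duty 9447.53 = 97746.07
Supplier B (CFR):
CIF value = CFR price + insurance = 79800.51 + 233.87 = 80034.38
Import duty = 80034.38 × 11% = 8803.78
Buyer bears (B): 233.87 + 468.41 + 102.71 + 1840.76 = 2645.75
Landed cost (B) = invoice 79800.51 + 2645.75 + duty 8803.78 = 91250.04
Difference = |97746.07 − 91250.04| = 6496.03

Supplier B is cheaper by CAD 6496.03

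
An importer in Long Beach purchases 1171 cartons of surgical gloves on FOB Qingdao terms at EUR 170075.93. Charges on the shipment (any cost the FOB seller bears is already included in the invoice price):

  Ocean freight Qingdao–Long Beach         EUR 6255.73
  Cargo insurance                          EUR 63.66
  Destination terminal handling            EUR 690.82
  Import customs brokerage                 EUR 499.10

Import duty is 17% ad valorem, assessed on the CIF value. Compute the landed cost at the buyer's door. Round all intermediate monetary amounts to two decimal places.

Total landed cost: EUR 207572.44

FOB: the seller bears costs until goods are on board at the origin port; the buyer bears freight, insurance and all costs thereafter.
CIF value = FOB price + freight + insurance = 170075.93 + 6255.73 + 63.66 = 176395.32
Import duty = 176395.32 × 17% = 29987.20
Buyer bears: freight 6255.73 + insurance 63.66 + destination terminal 690.82 + brokerage 499.10 + duty 29987.20 = 37496.51
Landed cost = invoice 170075.93 + 37496.51 = 207572.44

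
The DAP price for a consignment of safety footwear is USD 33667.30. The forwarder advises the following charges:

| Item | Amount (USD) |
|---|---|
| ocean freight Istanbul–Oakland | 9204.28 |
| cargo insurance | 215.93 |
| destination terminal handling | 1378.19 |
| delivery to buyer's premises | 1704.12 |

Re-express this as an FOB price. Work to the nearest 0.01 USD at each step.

From DAP to FOB, the seller no longer bears: freight, insurance, destination terminal, delivery.
FOB price = 33667.30 − 9204.28 − 215.93 − 1378.19 − 1704.12 = 21164.78

FOB price: USD 21164.78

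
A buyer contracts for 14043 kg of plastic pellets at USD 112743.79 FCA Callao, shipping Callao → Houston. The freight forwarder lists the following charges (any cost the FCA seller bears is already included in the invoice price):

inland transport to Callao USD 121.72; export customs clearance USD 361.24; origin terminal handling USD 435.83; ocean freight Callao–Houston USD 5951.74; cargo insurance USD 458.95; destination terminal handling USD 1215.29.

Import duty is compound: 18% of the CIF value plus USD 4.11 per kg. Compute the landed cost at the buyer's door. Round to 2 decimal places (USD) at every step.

Total landed cost: USD 200048.59

FCA: the seller delivers export-cleared goods to the carrier; the buyer bears costs from that point.
Already in the invoice (seller's account under FCA): inland to port, export clearance — exclude.
CIF value = FCA price + origin terminal + freight + insurance = 112743.79 + 435.83 + 5951.74 + 458.95 = 119590.31
Ad valorem component: 119590.31 × 18% = 21526.26
Specific component: 14043 × 4.11 = 57716.73
Import duty = 21526.26 + 57716.73 = 79242.99
Buyer bears: origin terminal 435.83 + freight 5951.74 + insurance 458.95 + destination terminal 1215.29 + duty 79242.99 = 87304.80
Landed cost = invoice 112743.79 + 87304.80 = 200048.59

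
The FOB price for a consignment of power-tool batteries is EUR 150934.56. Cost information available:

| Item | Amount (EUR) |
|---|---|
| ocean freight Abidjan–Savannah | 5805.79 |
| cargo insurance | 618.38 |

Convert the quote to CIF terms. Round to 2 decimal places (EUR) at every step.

From FOB to CIF, the seller additionally bears: freight, insurance.
CIF price = 150934.56 + 5805.79 + 618.38 = 157358.73

CIF price: EUR 157358.73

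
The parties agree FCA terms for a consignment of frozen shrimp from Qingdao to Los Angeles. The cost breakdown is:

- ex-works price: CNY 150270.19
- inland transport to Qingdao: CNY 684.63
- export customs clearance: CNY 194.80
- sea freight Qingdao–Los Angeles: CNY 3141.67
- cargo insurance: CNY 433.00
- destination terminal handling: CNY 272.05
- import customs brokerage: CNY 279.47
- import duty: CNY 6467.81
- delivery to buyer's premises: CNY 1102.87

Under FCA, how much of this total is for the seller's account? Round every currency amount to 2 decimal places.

Seller's account: CNY 151149.62

FCA: the seller delivers export-cleared goods to the carrier; the buyer bears costs from that point.
Seller's account: goods 150270.19 + inland to port 684.63 + export clearance 194.80 = 151149.62
Buyer's account: freight 3141.67 + insurance 433.00 + destination terminal 272.05 + brokerage 279.47 + duty 6467.81 + delivery 1102.87 = 11696.87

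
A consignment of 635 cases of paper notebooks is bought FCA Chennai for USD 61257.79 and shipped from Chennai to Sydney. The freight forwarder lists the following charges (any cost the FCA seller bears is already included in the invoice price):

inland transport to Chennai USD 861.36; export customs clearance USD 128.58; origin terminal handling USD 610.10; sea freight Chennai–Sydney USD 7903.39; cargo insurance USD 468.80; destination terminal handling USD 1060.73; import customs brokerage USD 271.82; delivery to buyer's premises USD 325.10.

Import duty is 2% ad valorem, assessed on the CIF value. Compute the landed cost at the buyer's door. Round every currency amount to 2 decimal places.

FCA: the seller delivers export-cleared goods to the carrier; the buyer bears costs from that point.
Already in the invoice (seller's account under FCA): inland to port, export clearance — exclude.
CIF value = FCA price + origin terminal + freight + insurance = 61257.79 + 610.10 + 7903.39 + 468.80 = 70240.08
Import duty = 70240.08 × 2% = 1404.80
Buyer bears: origin terminal 610.10 + freight 7903.39 + insurance 468.80 + destination terminal 1060.73 + brokerage 271.82 + delivery 325.10 + duty 1404.80 = 12044.74
Landed cost = invoice 61257.79 + 12044.74 = 73302.53

Total landed cost: USD 73302.53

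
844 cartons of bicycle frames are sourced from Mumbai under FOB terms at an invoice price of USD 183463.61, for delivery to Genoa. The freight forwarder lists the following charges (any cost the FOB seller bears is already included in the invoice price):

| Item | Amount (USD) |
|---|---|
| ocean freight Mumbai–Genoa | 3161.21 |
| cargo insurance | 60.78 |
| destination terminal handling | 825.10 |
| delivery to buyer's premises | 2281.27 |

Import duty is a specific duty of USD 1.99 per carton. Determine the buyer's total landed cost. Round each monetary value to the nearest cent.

Total landed cost: USD 191471.53

FOB: the seller bears costs until goods are on board at the origin port; the buyer bears freight, insurance and all costs thereafter.
CIF value = FOB price + freight + insurance = 183463.61 + 3161.21 + 60.78 = 186685.60
Import duty = 844 × 1.99 = 1679.56
Buyer bears: freight 3161.21 + insurance 60.78 + destination terminal 825.10 + delivery 2281.27 + duty 1679.56 = 8007.92
Landed cost = invoice 183463.61 + 8007.92 = 191471.53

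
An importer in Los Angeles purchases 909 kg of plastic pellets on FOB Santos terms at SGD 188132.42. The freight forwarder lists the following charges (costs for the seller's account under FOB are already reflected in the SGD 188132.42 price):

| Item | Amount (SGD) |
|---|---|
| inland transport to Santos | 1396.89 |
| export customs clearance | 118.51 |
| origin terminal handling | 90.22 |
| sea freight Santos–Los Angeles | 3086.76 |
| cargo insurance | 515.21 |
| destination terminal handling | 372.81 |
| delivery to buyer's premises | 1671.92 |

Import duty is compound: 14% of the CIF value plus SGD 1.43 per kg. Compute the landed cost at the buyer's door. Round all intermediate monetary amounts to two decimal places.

Total landed cost: SGD 221921.80

FOB: the seller bears costs until goods are on board at the origin port; the buyer bears freight, insurance and all costs thereafter.
Already in the invoice (seller's account under FOB): inland to port, export clearance, origin terminal — exclude.
CIF value = FOB price + freight + insurance = 188132.42 + 3086.76 + 515.21 = 191734.39
Ad valorem component: 191734.39 × 14% = 26842.81
Specific component: 909 × 1.43 = 1299.87
Import duty = 26842.81 + 1299.87 = 28142.68
Buyer bears: freight 3086.76 + insurance 515.21 + destination terminal 372.81 + delivery 1671.92 + duty 28142.68 = 33789.38
Landed cost = invoice 188132.42 + 33789.38 = 221921.80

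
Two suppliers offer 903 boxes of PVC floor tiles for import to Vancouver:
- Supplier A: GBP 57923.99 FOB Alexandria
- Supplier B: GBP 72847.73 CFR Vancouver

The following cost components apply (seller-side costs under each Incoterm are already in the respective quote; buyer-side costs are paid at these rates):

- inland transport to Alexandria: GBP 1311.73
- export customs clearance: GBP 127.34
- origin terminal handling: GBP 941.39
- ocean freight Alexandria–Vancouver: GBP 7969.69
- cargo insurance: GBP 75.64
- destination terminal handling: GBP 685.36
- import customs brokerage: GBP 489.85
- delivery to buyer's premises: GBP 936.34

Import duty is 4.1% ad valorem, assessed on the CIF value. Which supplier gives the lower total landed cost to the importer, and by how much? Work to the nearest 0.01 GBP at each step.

Supplier A is cheaper by GBP 7239.17

Supplier A (FOB):
CIF value = FOB price + freight + insurance = 57923.99 + 7969.69 + 75.64 = 65969.32
Import duty = 65969.32 × 4.1% = 2704.74
Buyer bears (A): 7969.69 + 75.64 + 685.36 + 489.85 + 936.34 = 10156.88
Landed cost (A) = invoice 57923.99 + 10156.88 + duty 2704.74 = 70785.61
Supplier B (CFR):
CIF value = CFR price + insurance = 72847.73 + 75.64 = 72923.37
Import duty = 72923.37 × 4.1% = 2989.86
Buyer bears (B): 75.64 + 685.36 + 489.85 + 936.34 = 2187.19
Landed cost (B) = invoice 72847.73 + 2187.19 + duty 2989.86 = 78024.78
Difference = |70785.61 − 78024.78| = 7239.17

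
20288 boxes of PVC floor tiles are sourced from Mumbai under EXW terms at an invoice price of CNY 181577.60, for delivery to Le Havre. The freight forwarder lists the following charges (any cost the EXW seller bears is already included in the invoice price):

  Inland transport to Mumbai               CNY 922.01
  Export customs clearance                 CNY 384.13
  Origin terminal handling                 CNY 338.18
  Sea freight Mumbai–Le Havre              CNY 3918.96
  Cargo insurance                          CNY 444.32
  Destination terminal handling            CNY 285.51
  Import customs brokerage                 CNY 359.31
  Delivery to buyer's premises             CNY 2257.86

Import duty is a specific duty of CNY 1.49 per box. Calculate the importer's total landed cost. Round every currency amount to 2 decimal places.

Total landed cost: CNY 220717.00

EXW: the seller makes goods available at their premises; the buyer bears all onward costs.
CIF value = EXW price + inland to port + export clearance + origin terminal + freight + insurance = 181577.60 + 922.01 + 384.13 + 338.18 + 3918.96 + 444.32 = 187585.20
Import duty = 20288 × 1.49 = 30229.12
Buyer bears: inland to port 922.01 + export clearance 384.13 + origin terminal 338.18 + freight 3918.96 + insurance 444.32 + destination terminal 285.51 + brokerage 359.31 + delivery 2257.86 + duty 30229.12 = 39139.40
Landed cost = invoice 181577.60 + 39139.40 = 220717.00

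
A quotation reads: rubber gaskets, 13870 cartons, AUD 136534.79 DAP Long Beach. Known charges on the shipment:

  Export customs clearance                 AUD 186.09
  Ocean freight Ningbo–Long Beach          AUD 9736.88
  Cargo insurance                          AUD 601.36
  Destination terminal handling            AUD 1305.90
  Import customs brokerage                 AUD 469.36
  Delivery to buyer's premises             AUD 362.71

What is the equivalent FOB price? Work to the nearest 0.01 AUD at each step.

FOB price: AUD 124527.94

Not relevant to the conversion: export clearance — on the seller under both DAP and FOB; already in the DAP price and stays in the FOB price. brokerage — on the buyer under both terms; not part of either seller's price.
From DAP to FOB, the seller no longer bears: freight, insurance, destination terminal, delivery.
FOB price = 136534.79 − 9736.88 − 601.36 − 1305.90 − 362.71 = 124527.94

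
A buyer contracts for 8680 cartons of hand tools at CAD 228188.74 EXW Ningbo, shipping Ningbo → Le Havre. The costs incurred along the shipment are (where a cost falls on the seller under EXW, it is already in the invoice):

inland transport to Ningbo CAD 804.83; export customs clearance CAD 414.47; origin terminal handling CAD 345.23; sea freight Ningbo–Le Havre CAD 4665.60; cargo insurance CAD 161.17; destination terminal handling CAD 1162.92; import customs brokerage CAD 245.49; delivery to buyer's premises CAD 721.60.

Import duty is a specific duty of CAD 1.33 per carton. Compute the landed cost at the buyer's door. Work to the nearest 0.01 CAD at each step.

EXW: the seller makes goods available at their premises; the buyer bears all onward costs.
CIF value = EXW price + inland to port + export clearance + origin terminal + freight + insurance = 228188.74 + 804.83 + 414.47 + 345.23 + 4665.60 + 161.17 = 234580.04
Import duty = 8680 × 1.33 = 11544.40
Buyer bears: inland to port 804.83 + export clearance 414.47 + origin terminal 345.23 + freight 4665.60 + insurance 161.17 + destination terminal 1162.92 + brokerage 245.49 + delivery 721.60 + duty 11544.40 = 20065.71
Landed cost = invoice 228188.74 + 20065.71 = 248254.45

Total landed cost: CAD 248254.45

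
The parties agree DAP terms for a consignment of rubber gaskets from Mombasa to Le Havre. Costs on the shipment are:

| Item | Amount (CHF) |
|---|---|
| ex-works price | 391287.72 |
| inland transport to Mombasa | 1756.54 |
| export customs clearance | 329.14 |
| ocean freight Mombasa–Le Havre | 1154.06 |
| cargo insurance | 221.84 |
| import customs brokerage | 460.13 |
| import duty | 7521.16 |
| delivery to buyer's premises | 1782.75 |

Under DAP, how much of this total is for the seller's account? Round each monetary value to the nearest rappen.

Seller's account: CHF 396532.05

DAP: the seller bears all costs to the named destination except import duty and clearance.
Seller's account: goods 391287.72 + inland to port 1756.54 + export clearance 329.14 + freight 1154.06 + insurance 221.84 + delivery 1782.75 = 396532.05
Buyer's account: brokerage 460.13 + duty 7521.16 = 7981.29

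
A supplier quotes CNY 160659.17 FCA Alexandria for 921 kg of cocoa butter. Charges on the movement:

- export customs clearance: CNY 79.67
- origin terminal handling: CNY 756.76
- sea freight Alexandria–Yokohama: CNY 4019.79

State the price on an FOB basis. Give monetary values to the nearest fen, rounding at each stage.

Not relevant to the conversion: export clearance — on the seller under both FCA and FOB; already in the FCA price and stays in the FOB price. freight — on the buyer under both terms; not part of either seller's price.
From FCA to FOB, the seller additionally bears: origin terminal.
FOB price = 160659.17 + 756.76 = 161415.93

FOB price: CNY 161415.93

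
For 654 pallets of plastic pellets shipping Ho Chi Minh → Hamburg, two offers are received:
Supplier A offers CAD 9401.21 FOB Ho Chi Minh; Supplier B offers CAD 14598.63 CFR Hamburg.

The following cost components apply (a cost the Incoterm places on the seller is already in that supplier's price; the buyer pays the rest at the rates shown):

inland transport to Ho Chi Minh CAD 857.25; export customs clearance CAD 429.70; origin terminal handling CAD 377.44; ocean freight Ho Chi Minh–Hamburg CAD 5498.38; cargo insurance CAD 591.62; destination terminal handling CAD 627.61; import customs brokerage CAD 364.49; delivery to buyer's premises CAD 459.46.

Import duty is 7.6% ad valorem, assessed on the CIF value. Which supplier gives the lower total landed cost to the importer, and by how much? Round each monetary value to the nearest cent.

Supplier A (FOB):
CIF value = FOB price + freight + insurance = 9401.21 + 5498.38 + 591.62 = 15491.21
Import duty = 15491.21 × 7.6% = 1177.33
Buyer bears (A): 5498.38 + 591.62 + 627.61 + 364.49 + 459.46 = 7541.56
Landed cost (A) = invoice 9401.21 + 7541.56 + duty 1177.33 = 18120.10
Supplier B (CFR):
CIF value = CFR price + insurance = 14598.63 + 591.62 = 15190.25
Import duty = 15190.25 × 7.6% = 1154.46
Buyer bears (B): 591.62 + 627.61 + 364.49 + 459.46 = 2043.18
Landed cost (B) = invoice 14598.63 + 2043.18 + duty 1154.46 = 17796.27
Difference = |18120.10 − 17796.27| = 323.83

Supplier B is cheaper by CAD 323.83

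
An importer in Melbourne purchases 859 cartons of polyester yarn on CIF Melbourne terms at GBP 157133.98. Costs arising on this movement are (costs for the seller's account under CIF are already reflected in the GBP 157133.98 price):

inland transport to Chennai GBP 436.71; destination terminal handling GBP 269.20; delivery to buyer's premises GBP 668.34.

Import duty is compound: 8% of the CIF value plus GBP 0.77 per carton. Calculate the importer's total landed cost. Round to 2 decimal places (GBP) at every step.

CIF: the seller pays costs through ocean freight and marine insurance to the destination port.
Already in the invoice (seller's account under CIF): inland to port — exclude.
The CIF price already equals the CIF value: 157133.98
Ad valorem component: 157133.98 × 8% = 12570.72
Specific component: 859 × 0.77 = 661.43
Import duty = 12570.72 + 661.43 = 13232.15
Buyer bears: destination terminal 269.20 + delivery 668.34 + duty 13232.15 = 14169.69
Landed cost = invoice 157133.98 + 14169.69 = 171303.67

Total landed cost: GBP 171303.67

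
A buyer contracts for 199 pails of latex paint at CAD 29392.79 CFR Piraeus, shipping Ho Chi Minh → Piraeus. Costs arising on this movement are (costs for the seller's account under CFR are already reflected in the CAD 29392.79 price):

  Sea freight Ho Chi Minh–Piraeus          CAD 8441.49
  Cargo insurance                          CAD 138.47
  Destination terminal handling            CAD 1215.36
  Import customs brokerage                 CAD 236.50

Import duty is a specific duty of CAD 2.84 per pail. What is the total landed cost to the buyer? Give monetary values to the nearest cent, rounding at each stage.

Total landed cost: CAD 31548.28

CFR: the seller pays costs through ocean freight to the destination port, but not insurance.
Already in the invoice (seller's account under CFR): freight — exclude.
CIF value = CFR price + insurance = 29392.79 + 138.47 = 29531.26
Import duty = 199 × 2.84 = 565.16
Buyer bears: insurance 138.47 + destination terminal 1215.36 + brokerage 236.50 + duty 565.16 = 2155.49
Landed cost = invoice 29392.79 + 2155.49 = 31548.28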